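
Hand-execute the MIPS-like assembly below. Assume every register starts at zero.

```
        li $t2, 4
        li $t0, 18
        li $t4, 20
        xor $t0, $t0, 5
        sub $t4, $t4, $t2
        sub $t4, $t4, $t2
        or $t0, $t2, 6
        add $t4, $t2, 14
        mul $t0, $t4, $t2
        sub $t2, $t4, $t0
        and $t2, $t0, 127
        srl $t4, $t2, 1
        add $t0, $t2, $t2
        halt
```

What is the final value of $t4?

36

$t2=4
$t0=18
$t4=20
$t0=18^5=23
$t4=20-4=16
$t4=16-4=12
$t0=4|6=6
$t4=4+14=18
$t0=18*4=72
$t2=18-72=-54
$t2=72&127=72
$t4=72>>1=36
$t0=72+72=144
halt.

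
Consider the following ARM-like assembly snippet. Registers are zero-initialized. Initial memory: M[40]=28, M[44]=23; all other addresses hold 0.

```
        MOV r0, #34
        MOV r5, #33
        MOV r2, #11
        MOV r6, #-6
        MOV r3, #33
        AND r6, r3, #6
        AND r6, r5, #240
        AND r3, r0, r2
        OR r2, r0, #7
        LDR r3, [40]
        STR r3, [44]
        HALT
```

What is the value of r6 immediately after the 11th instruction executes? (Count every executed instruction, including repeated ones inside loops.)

32

r0=34
r5=33
r2=11
r6=-6
r3=33
r6=33&6=0
r6=33&240=32
r3=34&11=2
r2=34|7=39
r3=M[40]=28
STR r3, [44] → M[44]=28
After step 11: r6 = 32.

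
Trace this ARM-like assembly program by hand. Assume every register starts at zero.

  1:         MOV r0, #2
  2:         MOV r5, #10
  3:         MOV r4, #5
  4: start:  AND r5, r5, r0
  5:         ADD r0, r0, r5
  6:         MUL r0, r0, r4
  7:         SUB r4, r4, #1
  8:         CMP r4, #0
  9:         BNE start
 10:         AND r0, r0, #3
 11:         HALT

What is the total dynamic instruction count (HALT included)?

35

r0=2
r5=10
r4=5
r5=10&2=2
r0=2+2=4
r0=4*5=20
r4=5-1=4
CMP r4, #0  (cmp 4,0)
BNE start: taken
r5=2&20=0
r0=20+0=20
r0=20*4=80
r4=4-1=3
CMP r4, #0  (cmp 3,0)
BNE start: taken
r5=0&80=0
r0=80+0=80
r0=80*3=240
r4=3-1=2
CMP r4, #0  (cmp 2,0)
BNE start: taken
r5=0&240=0
r0=240+0=240
r0=240*2=480
r4=2-1=1
CMP r4, #0  (cmp 1,0)
BNE start: taken
r5=0&480=0
r0=480+0=480
r0=480*1=480
r4=1-1=0
CMP r4, #0  (cmp 0,0)
BNE start: not taken
r0=480&3=0
halt.
Total executed instructions: 35.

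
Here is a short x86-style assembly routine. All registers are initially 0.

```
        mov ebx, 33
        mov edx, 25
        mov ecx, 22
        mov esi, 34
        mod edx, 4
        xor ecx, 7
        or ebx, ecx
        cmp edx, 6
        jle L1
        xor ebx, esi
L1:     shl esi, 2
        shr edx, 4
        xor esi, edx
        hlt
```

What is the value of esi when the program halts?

ebx=33
edx=25
ecx=22
esi=34
edx=25%4=1
ecx=22^7=17
ebx=33|17=49
cmp edx, 6  (cmp 1,6)
jle L1: taken
esi=34<<2=136
edx=1>>4=0
esi=136^0=136
halt.

136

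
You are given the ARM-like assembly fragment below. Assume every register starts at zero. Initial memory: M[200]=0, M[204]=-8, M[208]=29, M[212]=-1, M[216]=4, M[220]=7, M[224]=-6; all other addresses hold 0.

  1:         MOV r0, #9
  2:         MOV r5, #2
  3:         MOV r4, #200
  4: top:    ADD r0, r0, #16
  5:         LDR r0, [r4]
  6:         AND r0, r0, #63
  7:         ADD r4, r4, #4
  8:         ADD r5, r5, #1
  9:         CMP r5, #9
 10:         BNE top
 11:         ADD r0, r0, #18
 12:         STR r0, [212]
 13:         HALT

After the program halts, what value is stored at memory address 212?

76

r0=9
r5=2
r4=200
r0=9+16=25
r0=M[200]=0
r0=0&63=0
r4=200+4=204
r5=2+1=3
CMP r5, #9  (cmp 3,9)
BNE top: taken
r0=0+16=16
r0=M[204]=-8
r0=(-8)&63=56
r4=204+4=208
r5=3+1=4
CMP r5, #9  (cmp 4,9)
BNE top: taken
r0=56+16=72
r0=M[208]=29
r0=29&63=29
r4=208+4=212
r5=4+1=5
CMP r5, #9  (cmp 5,9)
BNE top: taken
r0=29+16=45
r0=M[212]=-1
r0=(-1)&63=63
r4=212+4=216
r5=5+1=6
CMP r5, #9  (cmp 6,9)
BNE top: taken
r0=63+16=79
r0=M[216]=4
r0=4&63=4
r4=216+4=220
r5=6+1=7
CMP r5, #9  (cmp 7,9)
BNE top: taken
r0=4+16=20
r0=M[220]=7
r0=7&63=7
r4=220+4=224
r5=7+1=8
CMP r5, #9  (cmp 8,9)
BNE top: taken
r0=7+16=23
r0=M[224]=-6
r0=(-6)&63=58
r4=224+4=228
r5=8+1=9
CMP r5, #9  (cmp 9,9)
BNE top: not taken
r0=58+18=76
STR r0, [212] → M[212]=76
halt.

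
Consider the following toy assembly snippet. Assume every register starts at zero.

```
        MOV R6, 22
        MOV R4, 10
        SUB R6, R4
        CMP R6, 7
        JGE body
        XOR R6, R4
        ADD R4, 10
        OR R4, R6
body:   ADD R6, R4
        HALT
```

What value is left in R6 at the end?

MOV R6, 22 → R6=22
MOV R4, 10 → R4=10
SUB R6, R4 → R6=22-10=12
CMP R6, 7  (cmp 12,7)
JGE body: taken
ADD R6, R4 → R6=12+10=22
halt.

22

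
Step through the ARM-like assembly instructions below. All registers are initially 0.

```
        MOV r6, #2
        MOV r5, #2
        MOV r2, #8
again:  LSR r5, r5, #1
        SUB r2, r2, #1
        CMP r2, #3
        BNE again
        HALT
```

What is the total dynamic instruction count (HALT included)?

24

after MOV r6, #2: r6=2
after MOV r5, #2: r5=2
after MOV r2, #8: r2=8
after LSR r5, r5, #1: r5=2>>1=1
after SUB r2, r2, #1: r2=8-1=7
CMP r2, #3  (cmp 7,3)
BNE again: taken
after LSR r5, r5, #1: r5=1>>1=0
after SUB r2, r2, #1: r2=7-1=6
CMP r2, #3  (cmp 6,3)
BNE again: taken
after LSR r5, r5, #1: r5=0>>1=0
after SUB r2, r2, #1: r2=6-1=5
CMP r2, #3  (cmp 5,3)
BNE again: taken
after LSR r5, r5, #1: r5=0>>1=0
after SUB r2, r2, #1: r2=5-1=4
CMP r2, #3  (cmp 4,3)
BNE again: taken
after LSR r5, r5, #1: r5=0>>1=0
after SUB r2, r2, #1: r2=4-1=3
CMP r2, #3  (cmp 3,3)
BNE again: not taken
halt.
Total executed instructions: 24.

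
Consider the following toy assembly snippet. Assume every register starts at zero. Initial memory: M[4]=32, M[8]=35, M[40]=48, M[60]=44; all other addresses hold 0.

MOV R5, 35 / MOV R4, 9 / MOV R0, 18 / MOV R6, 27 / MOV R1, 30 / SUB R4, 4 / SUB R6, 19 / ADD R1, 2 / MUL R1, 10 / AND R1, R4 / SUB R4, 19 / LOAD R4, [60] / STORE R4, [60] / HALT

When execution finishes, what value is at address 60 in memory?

MOV R5, 35 → R5=35
MOV R4, 9 → R4=9
MOV R0, 18 → R0=18
MOV R6, 27 → R6=27
MOV R1, 30 → R1=30
SUB R4, 4 → R4=9-4=5
SUB R6, 19 → R6=27-19=8
ADD R1, 2 → R1=30+2=32
MUL R1, 10 → R1=32*10=320
AND R1, R4 → R1=320&5=0
SUB R4, 19 → R4=5-19=-14
LOAD R4, [60] → R4=M[60]=44
STORE R4, [60] → M[60]=44
halt.

44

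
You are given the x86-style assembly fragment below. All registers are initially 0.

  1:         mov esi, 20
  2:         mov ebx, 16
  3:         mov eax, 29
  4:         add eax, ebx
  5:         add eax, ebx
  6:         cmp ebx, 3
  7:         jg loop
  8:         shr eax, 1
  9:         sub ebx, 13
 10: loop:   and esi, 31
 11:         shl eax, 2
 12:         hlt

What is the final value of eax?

mov esi, 20 → esi=20
mov ebx, 16 → ebx=16
mov eax, 29 → eax=29
add eax, ebx → eax=29+16=45
add eax, ebx → eax=45+16=61
cmp ebx, 3  (cmp 16,3)
jg loop: taken
and esi, 31 → esi=20&31=20
shl eax, 2 → eax=61<<2=244
halt.

244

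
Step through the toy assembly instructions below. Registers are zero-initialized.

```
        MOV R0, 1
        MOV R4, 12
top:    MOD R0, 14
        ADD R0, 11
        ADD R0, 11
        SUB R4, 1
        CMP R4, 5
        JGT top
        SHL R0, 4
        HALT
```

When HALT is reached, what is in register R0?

MOV R0, 1 → R0=1
MOV R4, 12 → R4=12
MOD R0, 14 → R0=1%14=1
ADD R0, 11 → R0=1+11=12
ADD R0, 11 → R0=12+11=23
SUB R4, 1 → R4=12-1=11
CMP R4, 5  (cmp 11,5)
JGT top: taken
MOD R0, 14 → R0=23%14=9
ADD R0, 11 → R0=9+11=20
ADD R0, 11 → R0=20+11=31
SUB R4, 1 → R4=11-1=10
CMP R4, 5  (cmp 10,5)
JGT top: taken
MOD R0, 14 → R0=31%14=3
ADD R0, 11 → R0=3+11=14
ADD R0, 11 → R0=14+11=25
SUB R4, 1 → R4=10-1=9
CMP R4, 5  (cmp 9,5)
JGT top: taken
MOD R0, 14 → R0=25%14=11
ADD R0, 11 → R0=11+11=22
ADD R0, 11 → R0=22+11=33
SUB R4, 1 → R4=9-1=8
CMP R4, 5  (cmp 8,5)
JGT top: taken
MOD R0, 14 → R0=33%14=5
ADD R0, 11 → R0=5+11=16
ADD R0, 11 → R0=16+11=27
SUB R4, 1 → R4=8-1=7
CMP R4, 5  (cmp 7,5)
JGT top: taken
MOD R0, 14 → R0=27%14=13
ADD R0, 11 → R0=13+11=24
ADD R0, 11 → R0=24+11=35
SUB R4, 1 → R4=7-1=6
CMP R4, 5  (cmp 6,5)
JGT top: taken
MOD R0, 14 → R0=35%14=7
ADD R0, 11 → R0=7+11=18
ADD R0, 11 → R0=18+11=29
SUB R4, 1 → R4=6-1=5
CMP R4, 5  (cmp 5,5)
JGT top: not taken
SHL R0, 4 → R0=29<<4=464
halt.

464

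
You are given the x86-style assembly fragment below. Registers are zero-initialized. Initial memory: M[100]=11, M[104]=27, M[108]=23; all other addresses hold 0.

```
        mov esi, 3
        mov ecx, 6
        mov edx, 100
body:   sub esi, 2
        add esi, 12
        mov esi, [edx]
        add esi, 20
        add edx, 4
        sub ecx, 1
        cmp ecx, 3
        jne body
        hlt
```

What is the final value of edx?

after mov esi, 3: esi=3
after mov ecx, 6: ecx=6
after mov edx, 100: edx=100
after sub esi, 2: esi=3-2=1
after add esi, 12: esi=1+12=13
after mov esi, [edx]: esi=M[100]=11
after add esi, 20: esi=11+20=31
after add edx, 4: edx=100+4=104
after sub ecx, 1: ecx=6-1=5
cmp ecx, 3  (cmp 5,3)
jne body: taken
after sub esi, 2: esi=31-2=29
after add esi, 12: esi=29+12=41
after mov esi, [edx]: esi=M[104]=27
after add esi, 20: esi=27+20=47
after add edx, 4: edx=104+4=108
after sub ecx, 1: ecx=5-1=4
cmp ecx, 3  (cmp 4,3)
jne body: taken
after sub esi, 2: esi=47-2=45
after add esi, 12: esi=45+12=57
after mov esi, [edx]: esi=M[108]=23
after add esi, 20: esi=23+20=43
after add edx, 4: edx=108+4=112
after sub ecx, 1: ecx=4-1=3
cmp ecx, 3  (cmp 3,3)
jne body: not taken
halt.

112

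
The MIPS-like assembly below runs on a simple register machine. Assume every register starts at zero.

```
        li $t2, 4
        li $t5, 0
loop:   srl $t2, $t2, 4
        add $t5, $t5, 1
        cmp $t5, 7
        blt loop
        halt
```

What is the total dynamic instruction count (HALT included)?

$t2=4
$t5=0
$t2=4>>4=0
$t5=0+1=1
cmp $t5, 7  (cmp 1,7)
blt loop: taken
$t2=0>>4=0
$t5=1+1=2
cmp $t5, 7  (cmp 2,7)
blt loop: taken
$t2=0>>4=0
$t5=2+1=3
cmp $t5, 7  (cmp 3,7)
blt loop: taken
$t2=0>>4=0
$t5=3+1=4
cmp $t5, 7  (cmp 4,7)
blt loop: taken
$t2=0>>4=0
$t5=4+1=5
cmp $t5, 7  (cmp 5,7)
blt loop: taken
$t2=0>>4=0
$t5=5+1=6
cmp $t5, 7  (cmp 6,7)
blt loop: taken
$t2=0>>4=0
$t5=6+1=7
cmp $t5, 7  (cmp 7,7)
blt loop: not taken
halt.
Total executed instructions: 31.

31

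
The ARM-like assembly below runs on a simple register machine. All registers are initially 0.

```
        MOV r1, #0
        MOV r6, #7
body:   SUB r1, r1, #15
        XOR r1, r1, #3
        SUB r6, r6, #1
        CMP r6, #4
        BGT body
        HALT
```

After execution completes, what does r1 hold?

-46

r1=0
r6=7
r1=0-15=-15
r1=(-15)^3=-14
r6=7-1=6
CMP r6, #4  (cmp 6,4)
BGT body: taken
r1=(-14)-15=-29
r1=(-29)^3=-32
r6=6-1=5
CMP r6, #4  (cmp 5,4)
BGT body: taken
r1=(-32)-15=-47
r1=(-47)^3=-46
r6=5-1=4
CMP r6, #4  (cmp 4,4)
BGT body: not taken
halt.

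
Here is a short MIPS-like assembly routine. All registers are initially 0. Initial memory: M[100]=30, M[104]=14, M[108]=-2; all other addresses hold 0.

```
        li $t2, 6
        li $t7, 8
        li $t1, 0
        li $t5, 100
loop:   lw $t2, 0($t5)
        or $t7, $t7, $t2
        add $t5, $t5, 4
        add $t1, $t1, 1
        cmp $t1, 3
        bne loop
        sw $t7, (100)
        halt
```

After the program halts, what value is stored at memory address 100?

$t2=6
$t7=8
$t1=0
$t5=100
$t2=M[100]=30
$t7=8|30=30
$t5=100+4=104
$t1=0+1=1
cmp $t1, 3  (cmp 1,3)
bne loop: taken
$t2=M[104]=14
$t7=30|14=30
$t5=104+4=108
$t1=1+1=2
cmp $t1, 3  (cmp 2,3)
bne loop: taken
$t2=M[108]=-2
$t7=30|(-2)=-2
$t5=108+4=112
$t1=2+1=3
cmp $t1, 3  (cmp 3,3)
bne loop: not taken
sw $t7, (100) → M[100]=-2
halt.

-2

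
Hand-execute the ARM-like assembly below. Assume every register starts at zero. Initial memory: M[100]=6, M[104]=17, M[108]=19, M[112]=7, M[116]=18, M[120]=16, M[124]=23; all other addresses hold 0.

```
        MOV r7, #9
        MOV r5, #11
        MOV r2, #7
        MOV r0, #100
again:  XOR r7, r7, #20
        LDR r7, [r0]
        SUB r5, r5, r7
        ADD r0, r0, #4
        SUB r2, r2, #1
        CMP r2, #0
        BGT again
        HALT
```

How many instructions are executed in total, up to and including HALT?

54

MOV r7, #9 → r7=9
MOV r5, #11 → r5=11
MOV r2, #7 → r2=7
MOV r0, #100 → r0=100
XOR r7, r7, #20 → r7=9^20=29
LDR r7, [r0] → r7=M[100]=6
SUB r5, r5, r7 → r5=11-6=5
ADD r0, r0, #4 → r0=100+4=104
SUB r2, r2, #1 → r2=7-1=6
CMP r2, #0  (cmp 6,0)
BGT again: taken
XOR r7, r7, #20 → r7=6^20=18
LDR r7, [r0] → r7=M[104]=17
SUB r5, r5, r7 → r5=5-17=-12
ADD r0, r0, #4 → r0=104+4=108
SUB r2, r2, #1 → r2=6-1=5
CMP r2, #0  (cmp 5,0)
BGT again: taken
XOR r7, r7, #20 → r7=17^20=5
LDR r7, [r0] → r7=M[108]=19
SUB r5, r5, r7 → r5=(-12)-19=-31
ADD r0, r0, #4 → r0=108+4=112
SUB r2, r2, #1 → r2=5-1=4
CMP r2, #0  (cmp 4,0)
BGT again: taken
XOR r7, r7, #20 → r7=19^20=7
LDR r7, [r0] → r7=M[112]=7
SUB r5, r5, r7 → r5=(-31)-7=-38
ADD r0, r0, #4 → r0=112+4=116
SUB r2, r2, #1 → r2=4-1=3
CMP r2, #0  (cmp 3,0)
BGT again: taken
XOR r7, r7, #20 → r7=7^20=19
LDR r7, [r0] → r7=M[116]=18
SUB r5, r5, r7 → r5=(-38)-18=-56
ADD r0, r0, #4 → r0=116+4=120
SUB r2, r2, #1 → r2=3-1=2
CMP r2, #0  (cmp 2,0)
BGT again: taken
XOR r7, r7, #20 → r7=18^20=6
LDR r7, [r0] → r7=M[120]=16
SUB r5, r5, r7 → r5=(-56)-16=-72
ADD r0, r0, #4 → r0=120+4=124
SUB r2, r2, #1 → r2=2-1=1
CMP r2, #0  (cmp 1,0)
BGT again: taken
XOR r7, r7, #20 → r7=16^20=4
LDR r7, [r0] → r7=M[124]=23
SUB r5, r5, r7 → r5=(-72)-23=-95
ADD r0, r0, #4 → r0=124+4=128
SUB r2, r2, #1 → r2=1-1=0
CMP r2, #0  (cmp 0,0)
BGT again: not taken
halt.
Total executed instructions: 54.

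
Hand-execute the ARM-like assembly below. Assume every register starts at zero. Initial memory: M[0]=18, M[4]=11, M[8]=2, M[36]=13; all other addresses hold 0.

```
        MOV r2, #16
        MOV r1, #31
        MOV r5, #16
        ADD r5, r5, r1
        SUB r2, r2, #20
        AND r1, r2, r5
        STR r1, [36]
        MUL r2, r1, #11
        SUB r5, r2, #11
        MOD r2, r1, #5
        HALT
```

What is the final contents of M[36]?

MOV r2, #16 → r2=16
MOV r1, #31 → r1=31
MOV r5, #16 → r5=16
ADD r5, r5, r1 → r5=16+31=47
SUB r2, r2, #20 → r2=16-20=-4
AND r1, r2, r5 → r1=(-4)&47=44
STR r1, [36] → M[36]=44
MUL r2, r1, #11 → r2=44*11=484
SUB r5, r2, #11 → r5=484-11=473
MOD r2, r1, #5 → r2=44%5=4
halt.

44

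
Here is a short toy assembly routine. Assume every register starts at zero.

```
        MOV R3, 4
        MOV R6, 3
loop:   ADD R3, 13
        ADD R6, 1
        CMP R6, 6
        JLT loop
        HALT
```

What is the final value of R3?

R3=4
R6=3
R3=4+13=17
R6=3+1=4
CMP R6, 6  (cmp 4,6)
JLT loop: taken
R3=17+13=30
R6=4+1=5
CMP R6, 6  (cmp 5,6)
JLT loop: taken
R3=30+13=43
R6=5+1=6
CMP R6, 6  (cmp 6,6)
JLT loop: not taken
halt.

43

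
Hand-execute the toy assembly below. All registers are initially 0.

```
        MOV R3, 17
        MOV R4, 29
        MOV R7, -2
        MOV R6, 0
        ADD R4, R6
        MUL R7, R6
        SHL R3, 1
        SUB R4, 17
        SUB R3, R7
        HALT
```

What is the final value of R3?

34

after MOV R3, 17: R3=17
after MOV R4, 29: R4=29
after MOV R7, -2: R7=-2
after MOV R6, 0: R6=0
after ADD R4, R6: R4=29+0=29
after MUL R7, R6: R7=(-2)*0=0
after SHL R3, 1: R3=17<<1=34
after SUB R4, 17: R4=29-17=12
after SUB R3, R7: R3=34-0=34
halt.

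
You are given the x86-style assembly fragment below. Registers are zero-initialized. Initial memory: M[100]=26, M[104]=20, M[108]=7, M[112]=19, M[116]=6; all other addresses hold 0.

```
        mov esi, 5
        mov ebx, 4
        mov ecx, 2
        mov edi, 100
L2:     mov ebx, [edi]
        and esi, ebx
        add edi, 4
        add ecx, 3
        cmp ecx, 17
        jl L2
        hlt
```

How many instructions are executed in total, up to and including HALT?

35

mov esi, 5 → esi=5
mov ebx, 4 → ebx=4
mov ecx, 2 → ecx=2
mov edi, 100 → edi=100
mov ebx, [edi] → ebx=M[100]=26
and esi, ebx → esi=5&26=0
add edi, 4 → edi=100+4=104
add ecx, 3 → ecx=2+3=5
cmp ecx, 17  (cmp 5,17)
jl L2: taken
mov ebx, [edi] → ebx=M[104]=20
and esi, ebx → esi=0&20=0
add edi, 4 → edi=104+4=108
add ecx, 3 → ecx=5+3=8
cmp ecx, 17  (cmp 8,17)
jl L2: taken
mov ebx, [edi] → ebx=M[108]=7
and esi, ebx → esi=0&7=0
add edi, 4 → edi=108+4=112
add ecx, 3 → ecx=8+3=11
cmp ecx, 17  (cmp 11,17)
jl L2: taken
mov ebx, [edi] → ebx=M[112]=19
and esi, ebx → esi=0&19=0
add edi, 4 → edi=112+4=116
add ecx, 3 → ecx=11+3=14
cmp ecx, 17  (cmp 14,17)
jl L2: taken
mov ebx, [edi] → ebx=M[116]=6
and esi, ebx → esi=0&6=0
add edi, 4 → edi=116+4=120
add ecx, 3 → ecx=14+3=17
cmp ecx, 17  (cmp 17,17)
jl L2: not taken
halt.
Total executed instructions: 35.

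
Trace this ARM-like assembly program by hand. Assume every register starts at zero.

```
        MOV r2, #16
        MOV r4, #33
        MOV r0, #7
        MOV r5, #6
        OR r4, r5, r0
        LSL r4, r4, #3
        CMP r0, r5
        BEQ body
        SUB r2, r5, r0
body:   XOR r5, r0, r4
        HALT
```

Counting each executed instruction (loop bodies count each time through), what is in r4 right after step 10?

56

after MOV r2, #16: r2=16
after MOV r4, #33: r4=33
after MOV r0, #7: r0=7
after MOV r5, #6: r5=6
after OR r4, r5, r0: r4=6|7=7
after LSL r4, r4, #3: r4=7<<3=56
CMP r0, r5  (cmp 7,6)
BEQ body: not taken
after SUB r2, r5, r0: r2=6-7=-1
after XOR r5, r0, r4: r5=7^56=63
After step 10: r4 = 56.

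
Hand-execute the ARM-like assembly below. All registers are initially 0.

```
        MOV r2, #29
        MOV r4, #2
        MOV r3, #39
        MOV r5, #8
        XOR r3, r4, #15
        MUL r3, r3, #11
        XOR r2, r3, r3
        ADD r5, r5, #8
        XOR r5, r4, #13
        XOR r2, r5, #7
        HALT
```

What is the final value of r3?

143

r2=29
r4=2
r3=39
r5=8
r3=2^15=13
r3=13*11=143
r2=143^143=0
r5=8+8=16
r5=2^13=15
r2=15^7=8
halt.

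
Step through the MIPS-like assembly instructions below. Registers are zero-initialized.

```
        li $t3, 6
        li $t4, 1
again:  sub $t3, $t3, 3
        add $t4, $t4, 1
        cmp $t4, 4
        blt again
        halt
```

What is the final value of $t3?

li $t3, 6 → $t3=6
li $t4, 1 → $t4=1
sub $t3, $t3, 3 → $t3=6-3=3
add $t4, $t4, 1 → $t4=1+1=2
cmp $t4, 4  (cmp 2,4)
blt again: taken
sub $t3, $t3, 3 → $t3=3-3=0
add $t4, $t4, 1 → $t4=2+1=3
cmp $t4, 4  (cmp 3,4)
blt again: taken
sub $t3, $t3, 3 → $t3=0-3=-3
add $t4, $t4, 1 → $t4=3+1=4
cmp $t4, 4  (cmp 4,4)
blt again: not taken
halt.

-3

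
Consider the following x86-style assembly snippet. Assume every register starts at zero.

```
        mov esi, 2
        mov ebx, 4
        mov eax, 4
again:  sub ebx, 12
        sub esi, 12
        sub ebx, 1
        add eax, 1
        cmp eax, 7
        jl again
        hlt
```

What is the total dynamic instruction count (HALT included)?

esi=2
ebx=4
eax=4
ebx=4-12=-8
esi=2-12=-10
ebx=(-8)-1=-9
eax=4+1=5
cmp eax, 7  (cmp 5,7)
jl again: taken
ebx=(-9)-12=-21
esi=(-10)-12=-22
ebx=(-21)-1=-22
eax=5+1=6
cmp eax, 7  (cmp 6,7)
jl again: taken
ebx=(-22)-12=-34
esi=(-22)-12=-34
ebx=(-34)-1=-35
eax=6+1=7
cmp eax, 7  (cmp 7,7)
jl again: not taken
halt.
Total executed instructions: 22.

22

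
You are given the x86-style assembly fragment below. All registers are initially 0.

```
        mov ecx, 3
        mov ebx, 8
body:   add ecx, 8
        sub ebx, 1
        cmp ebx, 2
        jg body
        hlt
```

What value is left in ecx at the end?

ecx=3
ebx=8
ecx=3+8=11
ebx=8-1=7
cmp ebx, 2  (cmp 7,2)
jg body: taken
ecx=11+8=19
ebx=7-1=6
cmp ebx, 2  (cmp 6,2)
jg body: taken
ecx=19+8=27
ebx=6-1=5
cmp ebx, 2  (cmp 5,2)
jg body: taken
ecx=27+8=35
ebx=5-1=4
cmp ebx, 2  (cmp 4,2)
jg body: taken
ecx=35+8=43
ebx=4-1=3
cmp ebx, 2  (cmp 3,2)
jg body: taken
ecx=43+8=51
ebx=3-1=2
cmp ebx, 2  (cmp 2,2)
jg body: not taken
halt.

51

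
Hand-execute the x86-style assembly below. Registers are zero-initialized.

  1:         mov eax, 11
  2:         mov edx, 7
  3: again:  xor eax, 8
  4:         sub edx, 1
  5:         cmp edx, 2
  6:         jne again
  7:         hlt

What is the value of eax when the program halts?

3

after mov eax, 11: eax=11
after mov edx, 7: edx=7
after xor eax, 8: eax=11^8=3
after sub edx, 1: edx=7-1=6
cmp edx, 2  (cmp 6,2)
jne again: taken
after xor eax, 8: eax=3^8=11
after sub edx, 1: edx=6-1=5
cmp edx, 2  (cmp 5,2)
jne again: taken
after xor eax, 8: eax=11^8=3
after sub edx, 1: edx=5-1=4
cmp edx, 2  (cmp 4,2)
jne again: taken
after xor eax, 8: eax=3^8=11
after sub edx, 1: edx=4-1=3
cmp edx, 2  (cmp 3,2)
jne again: taken
after xor eax, 8: eax=11^8=3
after sub edx, 1: edx=3-1=2
cmp edx, 2  (cmp 2,2)
jne again: not taken
halt.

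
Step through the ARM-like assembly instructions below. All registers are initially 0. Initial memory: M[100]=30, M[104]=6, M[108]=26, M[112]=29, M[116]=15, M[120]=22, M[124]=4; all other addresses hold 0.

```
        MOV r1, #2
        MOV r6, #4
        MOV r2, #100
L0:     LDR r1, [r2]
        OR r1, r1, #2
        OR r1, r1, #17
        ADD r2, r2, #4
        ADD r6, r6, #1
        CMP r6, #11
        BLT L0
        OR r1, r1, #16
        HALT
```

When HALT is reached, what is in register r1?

23

after MOV r1, #2: r1=2
after MOV r6, #4: r6=4
after MOV r2, #100: r2=100
after LDR r1, [r2]: r1=M[100]=30
after OR r1, r1, #2: r1=30|2=30
after OR r1, r1, #17: r1=30|17=31
after ADD r2, r2, #4: r2=100+4=104
after ADD r6, r6, #1: r6=4+1=5
CMP r6, #11  (cmp 5,11)
BLT L0: taken
after LDR r1, [r2]: r1=M[104]=6
after OR r1, r1, #2: r1=6|2=6
after OR r1, r1, #17: r1=6|17=23
after ADD r2, r2, #4: r2=104+4=108
after ADD r6, r6, #1: r6=5+1=6
CMP r6, #11  (cmp 6,11)
BLT L0: taken
after LDR r1, [r2]: r1=M[108]=26
after OR r1, r1, #2: r1=26|2=26
after OR r1, r1, #17: r1=26|17=27
after ADD r2, r2, #4: r2=108+4=112
after ADD r6, r6, #1: r6=6+1=7
CMP r6, #11  (cmp 7,11)
BLT L0: taken
after LDR r1, [r2]: r1=M[112]=29
after OR r1, r1, #2: r1=29|2=31
after OR r1, r1, #17: r1=31|17=31
after ADD r2, r2, #4: r2=112+4=116
after ADD r6, r6, #1: r6=7+1=8
CMP r6, #11  (cmp 8,11)
BLT L0: taken
after LDR r1, [r2]: r1=M[116]=15
after OR r1, r1, #2: r1=15|2=15
after OR r1, r1, #17: r1=15|17=31
after ADD r2, r2, #4: r2=116+4=120
after ADD r6, r6, #1: r6=8+1=9
CMP r6, #11  (cmp 9,11)
BLT L0: taken
after LDR r1, [r2]: r1=M[120]=22
after OR r1, r1, #2: r1=22|2=22
after OR r1, r1, #17: r1=22|17=23
after ADD r2, r2, #4: r2=120+4=124
after ADD r6, r6, #1: r6=9+1=10
CMP r6, #11  (cmp 10,11)
BLT L0: taken
after LDR r1, [r2]: r1=M[124]=4
after OR r1, r1, #2: r1=4|2=6
after OR r1, r1, #17: r1=6|17=23
after ADD r2, r2, #4: r2=124+4=128
after ADD r6, r6, #1: r6=10+1=11
CMP r6, #11  (cmp 11,11)
BLT L0: not taken
after OR r1, r1, #16: r1=23|16=23
halt.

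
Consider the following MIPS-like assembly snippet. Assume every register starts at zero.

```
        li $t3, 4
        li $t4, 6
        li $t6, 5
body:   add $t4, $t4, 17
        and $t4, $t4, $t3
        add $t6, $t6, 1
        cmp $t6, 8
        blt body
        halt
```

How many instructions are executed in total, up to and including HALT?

after li $t3, 4: $t3=4
after li $t4, 6: $t4=6
after li $t6, 5: $t6=5
after add $t4, $t4, 17: $t4=6+17=23
after and $t4, $t4, $t3: $t4=23&4=4
after add $t6, $t6, 1: $t6=5+1=6
cmp $t6, 8  (cmp 6,8)
blt body: taken
after add $t4, $t4, 17: $t4=4+17=21
after and $t4, $t4, $t3: $t4=21&4=4
after add $t6, $t6, 1: $t6=6+1=7
cmp $t6, 8  (cmp 7,8)
blt body: taken
after add $t4, $t4, 17: $t4=4+17=21
after and $t4, $t4, $t3: $t4=21&4=4
after add $t6, $t6, 1: $t6=7+1=8
cmp $t6, 8  (cmp 8,8)
blt body: not taken
halt.
Total executed instructions: 19.

19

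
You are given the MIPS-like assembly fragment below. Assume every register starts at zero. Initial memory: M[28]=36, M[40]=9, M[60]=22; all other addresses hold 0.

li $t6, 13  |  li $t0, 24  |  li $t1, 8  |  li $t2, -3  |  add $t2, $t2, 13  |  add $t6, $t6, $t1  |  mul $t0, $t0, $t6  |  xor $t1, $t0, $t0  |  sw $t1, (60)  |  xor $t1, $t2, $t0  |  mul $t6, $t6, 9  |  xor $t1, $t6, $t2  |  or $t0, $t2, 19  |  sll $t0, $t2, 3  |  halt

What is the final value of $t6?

189

$t6=13
$t0=24
$t1=8
$t2=-3
$t2=(-3)+13=10
$t6=13+8=21
$t0=24*21=504
$t1=504^504=0
sw $t1, (60) → M[60]=0
$t1=10^504=498
$t6=21*9=189
$t1=189^10=183
$t0=10|19=27
$t0=10<<3=80
halt.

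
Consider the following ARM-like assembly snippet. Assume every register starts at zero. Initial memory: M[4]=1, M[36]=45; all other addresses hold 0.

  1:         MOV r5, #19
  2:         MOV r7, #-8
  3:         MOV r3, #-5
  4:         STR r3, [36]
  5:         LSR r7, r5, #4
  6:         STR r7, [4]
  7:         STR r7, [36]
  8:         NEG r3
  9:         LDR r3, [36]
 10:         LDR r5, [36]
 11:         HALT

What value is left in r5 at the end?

r5=19
r7=-8
r3=-5
STR r3, [36] → M[36]=-5
r7=19>>4=1
STR r7, [4] → M[4]=1
STR r7, [36] → M[36]=1
r3=-(-5)=5
r3=M[36]=1
r5=M[36]=1
halt.

1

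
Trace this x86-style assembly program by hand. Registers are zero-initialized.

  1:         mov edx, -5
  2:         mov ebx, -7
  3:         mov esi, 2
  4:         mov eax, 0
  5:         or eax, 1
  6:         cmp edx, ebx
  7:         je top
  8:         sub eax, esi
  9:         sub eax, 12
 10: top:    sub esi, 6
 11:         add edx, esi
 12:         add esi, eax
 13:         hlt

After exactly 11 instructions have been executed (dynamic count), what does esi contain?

-4

after mov edx, -5: edx=-5
after mov ebx, -7: ebx=-7
after mov esi, 2: esi=2
after mov eax, 0: eax=0
after or eax, 1: eax=0|1=1
cmp edx, ebx  (cmp -5,-7)
je top: not taken
after sub eax, esi: eax=1-2=-1
after sub eax, 12: eax=(-1)-12=-13
after sub esi, 6: esi=2-6=-4
after add edx, esi: edx=(-5)+(-4)=-9
After step 11: esi = -4.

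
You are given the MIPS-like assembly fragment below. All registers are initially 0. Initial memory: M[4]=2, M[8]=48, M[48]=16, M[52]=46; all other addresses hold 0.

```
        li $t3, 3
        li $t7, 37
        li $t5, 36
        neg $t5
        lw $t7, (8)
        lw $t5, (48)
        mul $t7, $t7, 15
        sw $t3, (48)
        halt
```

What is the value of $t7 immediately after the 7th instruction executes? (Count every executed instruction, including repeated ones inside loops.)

720

li $t3, 3 → $t3=3
li $t7, 37 → $t7=37
li $t5, 36 → $t5=36
neg $t5 → $t5=-(36)=-36
lw $t7, (8) → $t7=M[8]=48
lw $t5, (48) → $t5=M[48]=16
mul $t7, $t7, 15 → $t7=48*15=720
After step 7: $t7 = 720.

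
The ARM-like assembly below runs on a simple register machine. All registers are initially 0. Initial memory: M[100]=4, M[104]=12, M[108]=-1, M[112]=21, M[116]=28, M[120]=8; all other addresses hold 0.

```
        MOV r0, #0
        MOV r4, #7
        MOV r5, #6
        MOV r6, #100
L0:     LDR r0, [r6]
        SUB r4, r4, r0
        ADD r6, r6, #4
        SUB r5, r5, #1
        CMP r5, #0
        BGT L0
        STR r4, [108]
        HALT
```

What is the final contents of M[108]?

MOV r0, #0 → r0=0
MOV r4, #7 → r4=7
MOV r5, #6 → r5=6
MOV r6, #100 → r6=100
LDR r0, [r6] → r0=M[100]=4
SUB r4, r4, r0 → r4=7-4=3
ADD r6, r6, #4 → r6=100+4=104
SUB r5, r5, #1 → r5=6-1=5
CMP r5, #0  (cmp 5,0)
BGT L0: taken
LDR r0, [r6] → r0=M[104]=12
SUB r4, r4, r0 → r4=3-12=-9
ADD r6, r6, #4 → r6=104+4=108
SUB r5, r5, #1 → r5=5-1=4
CMP r5, #0  (cmp 4,0)
BGT L0: taken
LDR r0, [r6] → r0=M[108]=-1
SUB r4, r4, r0 → r4=(-9)-(-1)=-8
ADD r6, r6, #4 → r6=108+4=112
SUB r5, r5, #1 → r5=4-1=3
CMP r5, #0  (cmp 3,0)
BGT L0: taken
LDR r0, [r6] → r0=M[112]=21
SUB r4, r4, r0 → r4=(-8)-21=-29
ADD r6, r6, #4 → r6=112+4=116
SUB r5, r5, #1 → r5=3-1=2
CMP r5, #0  (cmp 2,0)
BGT L0: taken
LDR r0, [r6] → r0=M[116]=28
SUB r4, r4, r0 → r4=(-29)-28=-57
ADD r6, r6, #4 → r6=116+4=120
SUB r5, r5, #1 → r5=2-1=1
CMP r5, #0  (cmp 1,0)
BGT L0: taken
LDR r0, [r6] → r0=M[120]=8
SUB r4, r4, r0 → r4=(-57)-8=-65
ADD r6, r6, #4 → r6=120+4=124
SUB r5, r5, #1 → r5=1-1=0
CMP r5, #0  (cmp 0,0)
BGT L0: not taken
STR r4, [108] → M[108]=-65
halt.

-65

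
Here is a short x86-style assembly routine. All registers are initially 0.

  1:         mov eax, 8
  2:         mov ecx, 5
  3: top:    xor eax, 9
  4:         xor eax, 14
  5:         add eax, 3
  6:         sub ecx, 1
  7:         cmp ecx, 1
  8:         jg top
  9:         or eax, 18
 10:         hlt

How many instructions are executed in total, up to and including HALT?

mov eax, 8 → eax=8
mov ecx, 5 → ecx=5
xor eax, 9 → eax=8^9=1
xor eax, 14 → eax=1^14=15
add eax, 3 → eax=15+3=18
sub ecx, 1 → ecx=5-1=4
cmp ecx, 1  (cmp 4,1)
jg top: taken
xor eax, 9 → eax=18^9=27
xor eax, 14 → eax=27^14=21
add eax, 3 → eax=21+3=24
sub ecx, 1 → ecx=4-1=3
cmp ecx, 1  (cmp 3,1)
jg top: taken
xor eax, 9 → eax=24^9=17
xor eax, 14 → eax=17^14=31
add eax, 3 → eax=31+3=34
sub ecx, 1 → ecx=3-1=2
cmp ecx, 1  (cmp 2,1)
jg top: taken
xor eax, 9 → eax=34^9=43
xor eax, 14 → eax=43^14=37
add eax, 3 → eax=37+3=40
sub ecx, 1 → ecx=2-1=1
cmp ecx, 1  (cmp 1,1)
jg top: not taken
or eax, 18 → eax=40|18=58
halt.
Total executed instructions: 28.

28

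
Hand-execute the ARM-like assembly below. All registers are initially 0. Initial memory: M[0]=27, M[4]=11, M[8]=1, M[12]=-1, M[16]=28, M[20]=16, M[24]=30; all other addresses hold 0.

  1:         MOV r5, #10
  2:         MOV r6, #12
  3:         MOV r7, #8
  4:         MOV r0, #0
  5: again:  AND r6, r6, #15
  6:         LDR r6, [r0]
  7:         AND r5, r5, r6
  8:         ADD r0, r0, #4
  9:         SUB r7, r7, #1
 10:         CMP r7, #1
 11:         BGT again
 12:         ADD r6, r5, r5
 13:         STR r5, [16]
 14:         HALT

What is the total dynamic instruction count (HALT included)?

56

MOV r5, #10 → r5=10
MOV r6, #12 → r6=12
MOV r7, #8 → r7=8
MOV r0, #0 → r0=0
AND r6, r6, #15 → r6=12&15=12
LDR r6, [r0] → r6=M[0]=27
AND r5, r5, r6 → r5=10&27=10
ADD r0, r0, #4 → r0=0+4=4
SUB r7, r7, #1 → r7=8-1=7
CMP r7, #1  (cmp 7,1)
BGT again: taken
AND r6, r6, #15 → r6=27&15=11
LDR r6, [r0] → r6=M[4]=11
AND r5, r5, r6 → r5=10&11=10
ADD r0, r0, #4 → r0=4+4=8
SUB r7, r7, #1 → r7=7-1=6
CMP r7, #1  (cmp 6,1)
BGT again: taken
AND r6, r6, #15 → r6=11&15=11
LDR r6, [r0] → r6=M[8]=1
AND r5, r5, r6 → r5=10&1=0
ADD r0, r0, #4 → r0=8+4=12
SUB r7, r7, #1 → r7=6-1=5
CMP r7, #1  (cmp 5,1)
BGT again: taken
AND r6, r6, #15 → r6=1&15=1
LDR r6, [r0] → r6=M[12]=-1
AND r5, r5, r6 → r5=0&(-1)=0
ADD r0, r0, #4 → r0=12+4=16
SUB r7, r7, #1 → r7=5-1=4
CMP r7, #1  (cmp 4,1)
BGT again: taken
AND r6, r6, #15 → r6=(-1)&15=15
LDR r6, [r0] → r6=M[16]=28
AND r5, r5, r6 → r5=0&28=0
ADD r0, r0, #4 → r0=16+4=20
SUB r7, r7, #1 → r7=4-1=3
CMP r7, #1  (cmp 3,1)
BGT again: taken
AND r6, r6, #15 → r6=28&15=12
LDR r6, [r0] → r6=M[20]=16
AND r5, r5, r6 → r5=0&16=0
ADD r0, r0, #4 → r0=20+4=24
SUB r7, r7, #1 → r7=3-1=2
CMP r7, #1  (cmp 2,1)
BGT again: taken
AND r6, r6, #15 → r6=16&15=0
LDR r6, [r0] → r6=M[24]=30
AND r5, r5, r6 → r5=0&30=0
ADD r0, r0, #4 → r0=24+4=28
SUB r7, r7, #1 → r7=2-1=1
CMP r7, #1  (cmp 1,1)
BGT again: not taken
ADD r6, r5, r5 → r6=0+0=0
STR r5, [16] → M[16]=0
halt.
Total executed instructions: 56.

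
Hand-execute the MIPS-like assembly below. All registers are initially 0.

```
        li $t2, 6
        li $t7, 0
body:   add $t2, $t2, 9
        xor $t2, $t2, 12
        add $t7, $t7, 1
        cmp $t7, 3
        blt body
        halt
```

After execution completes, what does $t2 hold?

li $t2, 6 → $t2=6
li $t7, 0 → $t7=0
add $t2, $t2, 9 → $t2=6+9=15
xor $t2, $t2, 12 → $t2=15^12=3
add $t7, $t7, 1 → $t7=0+1=1
cmp $t7, 3  (cmp 1,3)
blt body: taken
add $t2, $t2, 9 → $t2=3+9=12
xor $t2, $t2, 12 → $t2=12^12=0
add $t7, $t7, 1 → $t7=1+1=2
cmp $t7, 3  (cmp 2,3)
blt body: taken
add $t2, $t2, 9 → $t2=0+9=9
xor $t2, $t2, 12 → $t2=9^12=5
add $t7, $t7, 1 → $t7=2+1=3
cmp $t7, 3  (cmp 3,3)
blt body: not taken
halt.

5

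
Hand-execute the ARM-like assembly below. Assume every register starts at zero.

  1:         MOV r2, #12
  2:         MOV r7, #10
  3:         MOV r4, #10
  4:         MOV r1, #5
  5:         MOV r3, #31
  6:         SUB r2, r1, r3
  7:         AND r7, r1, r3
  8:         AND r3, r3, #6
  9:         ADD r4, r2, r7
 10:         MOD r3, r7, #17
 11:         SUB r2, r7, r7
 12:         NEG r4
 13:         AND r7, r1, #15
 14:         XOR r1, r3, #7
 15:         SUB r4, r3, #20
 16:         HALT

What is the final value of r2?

after MOV r2, #12: r2=12
after MOV r7, #10: r7=10
after MOV r4, #10: r4=10
after MOV r1, #5: r1=5
after MOV r3, #31: r3=31
after SUB r2, r1, r3: r2=5-31=-26
after AND r7, r1, r3: r7=5&31=5
after AND r3, r3, #6: r3=31&6=6
after ADD r4, r2, r7: r4=(-26)+5=-21
after MOD r3, r7, #17: r3=5%17=5
after SUB r2, r7, r7: r2=5-5=0
after NEG r4: r4=-(-21)=21
after AND r7, r1, #15: r7=5&15=5
after XOR r1, r3, #7: r1=5^7=2
after SUB r4, r3, #20: r4=5-20=-15
halt.

0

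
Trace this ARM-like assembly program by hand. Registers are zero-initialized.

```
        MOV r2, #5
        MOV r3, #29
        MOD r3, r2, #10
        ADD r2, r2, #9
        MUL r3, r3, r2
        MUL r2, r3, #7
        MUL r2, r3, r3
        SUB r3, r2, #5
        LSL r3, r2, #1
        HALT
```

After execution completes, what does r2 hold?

MOV r2, #5 → r2=5
MOV r3, #29 → r3=29
MOD r3, r2, #10 → r3=5%10=5
ADD r2, r2, #9 → r2=5+9=14
MUL r3, r3, r2 → r3=5*14=70
MUL r2, r3, #7 → r2=70*7=490
MUL r2, r3, r3 → r2=70*70=4900
SUB r3, r2, #5 → r3=4900-5=4895
LSL r3, r2, #1 → r3=4900<<1=9800
halt.

4900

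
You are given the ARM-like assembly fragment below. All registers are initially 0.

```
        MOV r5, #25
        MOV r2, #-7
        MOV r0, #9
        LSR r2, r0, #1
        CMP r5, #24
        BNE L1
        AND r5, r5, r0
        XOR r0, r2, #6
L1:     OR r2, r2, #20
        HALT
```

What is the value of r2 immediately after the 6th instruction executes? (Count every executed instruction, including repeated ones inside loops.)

r5=25
r2=-7
r0=9
r2=9>>1=4
CMP r5, #24  (cmp 25,24)
BNE L1: taken
After step 6: r2 = 4.

4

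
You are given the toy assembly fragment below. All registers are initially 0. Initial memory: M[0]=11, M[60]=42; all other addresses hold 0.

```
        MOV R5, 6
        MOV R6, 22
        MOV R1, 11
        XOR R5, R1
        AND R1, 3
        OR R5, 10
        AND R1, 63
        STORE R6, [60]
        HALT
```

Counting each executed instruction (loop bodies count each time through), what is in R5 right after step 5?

MOV R5, 6 → R5=6
MOV R6, 22 → R6=22
MOV R1, 11 → R1=11
XOR R5, R1 → R5=6^11=13
AND R1, 3 → R1=11&3=3
After step 5: R5 = 13.

13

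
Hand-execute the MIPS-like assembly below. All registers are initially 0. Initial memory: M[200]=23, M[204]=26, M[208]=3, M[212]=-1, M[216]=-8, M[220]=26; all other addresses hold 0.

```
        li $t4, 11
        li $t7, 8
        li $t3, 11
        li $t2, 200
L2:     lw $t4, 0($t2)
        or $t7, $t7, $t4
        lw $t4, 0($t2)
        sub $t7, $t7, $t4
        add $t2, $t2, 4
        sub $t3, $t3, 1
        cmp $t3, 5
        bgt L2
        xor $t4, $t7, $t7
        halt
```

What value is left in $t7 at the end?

0

$t4=11
$t7=8
$t3=11
$t2=200
$t4=M[200]=23
$t7=8|23=31
$t4=M[200]=23
$t7=31-23=8
$t2=200+4=204
$t3=11-1=10
cmp $t3, 5  (cmp 10,5)
bgt L2: taken
$t4=M[204]=26
$t7=8|26=26
$t4=M[204]=26
$t7=26-26=0
$t2=204+4=208
$t3=10-1=9
cmp $t3, 5  (cmp 9,5)
bgt L2: taken
$t4=M[208]=3
$t7=0|3=3
$t4=M[208]=3
$t7=3-3=0
$t2=208+4=212
$t3=9-1=8
cmp $t3, 5  (cmp 8,5)
bgt L2: taken
$t4=M[212]=-1
$t7=0|(-1)=-1
$t4=M[212]=-1
$t7=(-1)-(-1)=0
$t2=212+4=216
$t3=8-1=7
cmp $t3, 5  (cmp 7,5)
bgt L2: taken
$t4=M[216]=-8
$t7=0|(-8)=-8
$t4=M[216]=-8
$t7=(-8)-(-8)=0
$t2=216+4=220
$t3=7-1=6
cmp $t3, 5  (cmp 6,5)
bgt L2: taken
$t4=M[220]=26
$t7=0|26=26
$t4=M[220]=26
$t7=26-26=0
$t2=220+4=224
$t3=6-1=5
cmp $t3, 5  (cmp 5,5)
bgt L2: not taken
$t4=0^0=0
halt.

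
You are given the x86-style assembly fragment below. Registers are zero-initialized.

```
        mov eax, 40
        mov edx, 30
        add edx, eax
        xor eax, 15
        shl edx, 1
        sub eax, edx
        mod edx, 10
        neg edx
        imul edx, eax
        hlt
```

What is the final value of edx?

mov eax, 40 → eax=40
mov edx, 30 → edx=30
add edx, eax → edx=30+40=70
xor eax, 15 → eax=40^15=39
shl edx, 1 → edx=70<<1=140
sub eax, edx → eax=39-140=-101
mod edx, 10 → edx=140%10=0
neg edx → edx=-(0)=0
imul edx, eax → edx=0*(-101)=0
halt.

0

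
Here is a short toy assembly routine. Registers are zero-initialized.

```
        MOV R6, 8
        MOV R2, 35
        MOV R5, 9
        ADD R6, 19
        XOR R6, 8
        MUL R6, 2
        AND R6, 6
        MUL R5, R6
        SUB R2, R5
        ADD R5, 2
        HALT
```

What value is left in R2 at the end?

-19

R6=8
R2=35
R5=9
R6=8+19=27
R6=27^8=19
R6=19*2=38
R6=38&6=6
R5=9*6=54
R2=35-54=-19
R5=54+2=56
halt.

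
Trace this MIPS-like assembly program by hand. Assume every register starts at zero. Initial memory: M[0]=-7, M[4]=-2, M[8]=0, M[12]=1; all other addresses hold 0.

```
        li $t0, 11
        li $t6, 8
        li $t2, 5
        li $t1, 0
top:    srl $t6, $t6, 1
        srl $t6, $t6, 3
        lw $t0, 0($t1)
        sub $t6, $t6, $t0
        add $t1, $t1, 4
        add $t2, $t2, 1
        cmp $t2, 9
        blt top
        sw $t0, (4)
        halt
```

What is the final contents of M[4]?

$t0=11
$t6=8
$t2=5
$t1=0
$t6=8>>1=4
$t6=4>>3=0
$t0=M[0]=-7
$t6=0-(-7)=7
$t1=0+4=4
$t2=5+1=6
cmp $t2, 9  (cmp 6,9)
blt top: taken
$t6=7>>1=3
$t6=3>>3=0
$t0=M[4]=-2
$t6=0-(-2)=2
$t1=4+4=8
$t2=6+1=7
cmp $t2, 9  (cmp 7,9)
blt top: taken
$t6=2>>1=1
$t6=1>>3=0
$t0=M[8]=0
$t6=0-0=0
$t1=8+4=12
$t2=7+1=8
cmp $t2, 9  (cmp 8,9)
blt top: taken
$t6=0>>1=0
$t6=0>>3=0
$t0=M[12]=1
$t6=0-1=-1
$t1=12+4=16
$t2=8+1=9
cmp $t2, 9  (cmp 9,9)
blt top: not taken
sw $t0, (4) → M[4]=1
halt.

1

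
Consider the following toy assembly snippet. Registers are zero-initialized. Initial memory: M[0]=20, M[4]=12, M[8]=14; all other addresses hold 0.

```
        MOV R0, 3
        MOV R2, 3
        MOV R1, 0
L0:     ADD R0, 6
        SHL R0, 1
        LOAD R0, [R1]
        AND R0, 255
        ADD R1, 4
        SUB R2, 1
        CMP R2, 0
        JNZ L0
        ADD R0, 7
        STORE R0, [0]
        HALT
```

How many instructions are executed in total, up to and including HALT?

after MOV R0, 3: R0=3
after MOV R2, 3: R2=3
after MOV R1, 0: R1=0
after ADD R0, 6: R0=3+6=9
after SHL R0, 1: R0=9<<1=18
after LOAD R0, [R1]: R0=M[0]=20
after AND R0, 255: R0=20&255=20
after ADD R1, 4: R1=0+4=4
after SUB R2, 1: R2=3-1=2
CMP R2, 0  (cmp 2,0)
JNZ L0: taken
after ADD R0, 6: R0=20+6=26
after SHL R0, 1: R0=26<<1=52
after LOAD R0, [R1]: R0=M[4]=12
after AND R0, 255: R0=12&255=12
after ADD R1, 4: R1=4+4=8
after SUB R2, 1: R2=2-1=1
CMP R2, 0  (cmp 1,0)
JNZ L0: taken
after ADD R0, 6: R0=12+6=18
after SHL R0, 1: R0=18<<1=36
after LOAD R0, [R1]: R0=M[8]=14
after AND R0, 255: R0=14&255=14
after ADD R1, 4: R1=8+4=12
after SUB R2, 1: R2=1-1=0
CMP R2, 0  (cmp 0,0)
JNZ L0: not taken
after ADD R0, 7: R0=14+7=21
STORE R0, [0] → M[0]=21
halt.
Total executed instructions: 30.

30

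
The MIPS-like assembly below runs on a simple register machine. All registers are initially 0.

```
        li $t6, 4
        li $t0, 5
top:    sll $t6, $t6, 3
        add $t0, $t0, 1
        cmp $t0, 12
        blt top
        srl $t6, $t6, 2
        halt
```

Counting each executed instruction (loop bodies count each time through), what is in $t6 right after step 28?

$t6=4
$t0=5
$t6=4<<3=32
$t0=5+1=6
cmp $t0, 12  (cmp 6,12)
blt top: taken
$t6=32<<3=256
$t0=6+1=7
cmp $t0, 12  (cmp 7,12)
blt top: taken
$t6=256<<3=2048
$t0=7+1=8
cmp $t0, 12  (cmp 8,12)
blt top: taken
$t6=2048<<3=16384
$t0=8+1=9
cmp $t0, 12  (cmp 9,12)
blt top: taken
$t6=16384<<3=131072
$t0=9+1=10
cmp $t0, 12  (cmp 10,12)
blt top: taken
$t6=131072<<3=1048576
$t0=10+1=11
cmp $t0, 12  (cmp 11,12)
blt top: taken
$t6=1048576<<3=8388608
$t0=11+1=12
After step 28: $t6 = 8388608.

8388608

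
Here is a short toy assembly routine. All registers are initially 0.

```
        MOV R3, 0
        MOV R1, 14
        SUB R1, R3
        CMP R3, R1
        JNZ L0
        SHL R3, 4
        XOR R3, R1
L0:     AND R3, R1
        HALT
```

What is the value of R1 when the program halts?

14

MOV R3, 0 → R3=0
MOV R1, 14 → R1=14
SUB R1, R3 → R1=14-0=14
CMP R3, R1  (cmp 0,14)
JNZ L0: taken
AND R3, R1 → R3=0&14=0
halt.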